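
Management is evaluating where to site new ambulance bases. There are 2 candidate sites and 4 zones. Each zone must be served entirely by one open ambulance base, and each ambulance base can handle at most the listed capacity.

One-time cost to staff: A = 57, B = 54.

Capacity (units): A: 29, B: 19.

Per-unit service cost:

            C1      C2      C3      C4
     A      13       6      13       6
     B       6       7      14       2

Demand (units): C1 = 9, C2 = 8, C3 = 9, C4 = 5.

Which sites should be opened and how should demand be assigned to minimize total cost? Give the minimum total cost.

Open {A, B}: C1→B 6·9=54, C2→A 6·8=48, C3→A 13·9=117, C4→B 2·5=10.
Loads: A carries 17/29, B carries 14/19. Service 229; fixed 111; total 340.
Next best feasible plan costs 360.

Minimum total cost: 340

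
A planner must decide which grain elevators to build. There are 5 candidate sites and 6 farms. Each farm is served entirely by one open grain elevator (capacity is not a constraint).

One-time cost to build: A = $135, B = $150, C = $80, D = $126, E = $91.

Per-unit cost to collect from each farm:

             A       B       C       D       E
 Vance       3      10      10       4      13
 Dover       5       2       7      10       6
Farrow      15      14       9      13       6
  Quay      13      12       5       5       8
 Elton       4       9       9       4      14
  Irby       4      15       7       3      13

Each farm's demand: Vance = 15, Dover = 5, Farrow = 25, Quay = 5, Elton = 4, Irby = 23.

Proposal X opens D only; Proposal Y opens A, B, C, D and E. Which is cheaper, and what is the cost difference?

Proposal X is cheaper by 226.

Proposal X: {D}: Vance→D 4·15=60, Dover→D 10·5=50, Farrow→D 13·25=325, Quay→D 5·5=25, Elton→D 4·4=16, Irby→D 3·23=69. Service 545; fixed 126; total 671.
Proposal Y: {A, B, C, D, E}: Vance→A 3·15=45, Dover→B 2·5=10, Farrow→E 6·25=150, Quay→C 5·5=25, Elton→A 4·4=16, Irby→D 3·23=69. Service 315; fixed 582; total 897.
Difference: |671 − 897| = 226.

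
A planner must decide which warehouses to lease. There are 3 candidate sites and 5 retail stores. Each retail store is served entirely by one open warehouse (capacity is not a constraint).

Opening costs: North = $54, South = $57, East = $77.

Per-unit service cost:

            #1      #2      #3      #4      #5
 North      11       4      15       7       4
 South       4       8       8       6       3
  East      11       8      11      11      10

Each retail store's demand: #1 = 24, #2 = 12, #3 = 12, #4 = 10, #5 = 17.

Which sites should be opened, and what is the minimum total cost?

Open South only; minimum total cost 456.

For any fixed open set, each retail store goes to its cheapest open site; total = fixed + service.
{South}: #1→South 4·24=96, #2→South 8·12=96, #3→South 8·12=96, #4→South 6·10=60, #5→South 3·17=51. Service 399; fixed 57; total 456.
{North, South}: #1→South 4·24=96, #2→North 4·12=48, #3→South 8·12=96, #4→South 6·10=60, #5→South 3·17=51. Service 351; fixed 111; total 462.
{South, East}: service 399 + fixed 134 = 533
{North, South, East}: service 351 + fixed 188 = 539
No other subset beats 456.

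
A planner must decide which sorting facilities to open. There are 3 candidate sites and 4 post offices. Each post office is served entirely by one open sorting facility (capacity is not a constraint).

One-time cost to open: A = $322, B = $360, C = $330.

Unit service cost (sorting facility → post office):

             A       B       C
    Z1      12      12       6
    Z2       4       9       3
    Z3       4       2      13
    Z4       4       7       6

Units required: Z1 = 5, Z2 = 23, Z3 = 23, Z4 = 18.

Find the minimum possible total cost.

Minimum total cost: 638

For any fixed open set, each post office goes to its cheapest open site; total = fixed + service.
{A}: Z1→A 12·5=60, Z2→A 4·23=92, Z3→A 4·23=92, Z4→A 4·18=72. Service 316; fixed 322; total 638.
{B}: Z1→B 12·5=60, Z2→B 9·23=207, Z3→B 2·23=46, Z4→B 7·18=126. Service 439; fixed 360; total 799.
{C}: service 506 + fixed 330 = 836
{A, B, C}: service 217 + fixed 1012 = 1229
No other subset beats 638.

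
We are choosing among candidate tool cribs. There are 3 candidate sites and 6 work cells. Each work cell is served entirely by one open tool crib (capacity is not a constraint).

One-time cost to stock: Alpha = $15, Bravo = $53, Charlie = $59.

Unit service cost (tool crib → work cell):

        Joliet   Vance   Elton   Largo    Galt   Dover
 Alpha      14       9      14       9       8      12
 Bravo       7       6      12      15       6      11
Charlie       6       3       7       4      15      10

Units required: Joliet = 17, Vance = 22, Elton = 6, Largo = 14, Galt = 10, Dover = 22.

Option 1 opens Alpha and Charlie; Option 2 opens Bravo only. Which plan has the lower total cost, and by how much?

Option 1: {Alpha, Charlie}: Joliet→Charlie 6·17=102, Vance→Charlie 3·22=66, Elton→Charlie 7·6=42, Largo→Charlie 4·14=56, Galt→Alpha 8·10=80, Dover→Charlie 10·22=220. Service 566; fixed 74; total 640.
Option 2: {Bravo}: Joliet→Bravo 7·17=119, Vance→Bravo 6·22=132, Elton→Bravo 12·6=72, Largo→Bravo 15·14=210, Galt→Bravo 6·10=60, Dover→Bravo 11·22=242. Service 835; fixed 53; total 888.
Difference: |640 − 888| = 248.

Option 1 is cheaper by 248.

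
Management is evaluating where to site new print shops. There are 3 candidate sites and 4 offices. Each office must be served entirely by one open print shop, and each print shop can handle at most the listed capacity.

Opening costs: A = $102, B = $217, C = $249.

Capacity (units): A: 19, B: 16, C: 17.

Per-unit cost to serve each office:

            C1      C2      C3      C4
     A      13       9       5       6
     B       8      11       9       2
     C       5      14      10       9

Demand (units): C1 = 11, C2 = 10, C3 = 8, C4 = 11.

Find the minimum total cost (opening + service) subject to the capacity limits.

Minimum total cost: 775

Open {A, B, C}: C1→C 5·11=55, C2→A 9·10=90, C3→A 5·8=40, C4→B 2·11=22.
Loads: A carries 18/19, B carries 11/16, C carries 11/17. Service 207; fixed 568; total 775.
Next best feasible plan costs 839.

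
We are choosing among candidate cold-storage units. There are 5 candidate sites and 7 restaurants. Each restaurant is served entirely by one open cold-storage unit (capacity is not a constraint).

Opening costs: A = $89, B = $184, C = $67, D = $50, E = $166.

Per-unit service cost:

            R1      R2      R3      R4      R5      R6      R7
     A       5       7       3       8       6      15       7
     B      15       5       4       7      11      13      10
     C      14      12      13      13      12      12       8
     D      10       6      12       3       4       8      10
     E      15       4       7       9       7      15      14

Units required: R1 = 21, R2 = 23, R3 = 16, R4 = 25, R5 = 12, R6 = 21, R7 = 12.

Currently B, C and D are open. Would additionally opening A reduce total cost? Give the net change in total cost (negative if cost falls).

Current service cost with {B, C, D}: 776.
Adding A: each restaurant re-picks its cheapest; new service cost 643, saving 133.
Extra fixed cost: 89. Net change = 89 − 133 = -44.
(Totals: 1077 → 1033.)

Yes — net change −44 (cost falls by 44).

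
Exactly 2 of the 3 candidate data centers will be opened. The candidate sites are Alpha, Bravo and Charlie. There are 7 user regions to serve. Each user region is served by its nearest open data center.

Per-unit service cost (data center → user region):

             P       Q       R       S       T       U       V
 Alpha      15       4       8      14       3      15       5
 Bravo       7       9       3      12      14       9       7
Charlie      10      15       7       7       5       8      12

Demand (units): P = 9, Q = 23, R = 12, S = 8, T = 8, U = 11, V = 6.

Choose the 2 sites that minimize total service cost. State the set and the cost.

Choose Alpha and Bravo; total service cost 440.

With exactly 2 open, each user region uses its cheapest among the chosen.
{Alpha, Bravo}: P→Bravo 7·9=63, Q→Alpha 4·23=92, R→Bravo 3·12=36, S→Bravo 12·8=96, T→Alpha 3·8=24, U→Bravo 9·11=99, V→Alpha 5·6=30. Service cost 440.
{Alpha, Charlie}: service cost 464
{Bravo, Charlie}: service cost 532
Among all 3 size-2 choices, {Alpha, Bravo} is lowest.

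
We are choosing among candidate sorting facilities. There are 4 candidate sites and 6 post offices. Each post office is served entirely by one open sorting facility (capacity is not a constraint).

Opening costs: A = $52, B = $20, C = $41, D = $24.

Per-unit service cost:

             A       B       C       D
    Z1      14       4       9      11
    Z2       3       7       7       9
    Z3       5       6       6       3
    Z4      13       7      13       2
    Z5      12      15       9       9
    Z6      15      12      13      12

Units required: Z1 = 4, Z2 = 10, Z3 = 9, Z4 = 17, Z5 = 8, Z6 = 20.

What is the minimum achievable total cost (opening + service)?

Minimum total cost: 503

For any fixed open set, each post office goes to its cheapest open site; total = fixed + service.
{B, D}: Z1→B 4·4=16, Z2→B 7·10=70, Z3→D 3·9=27, Z4→D 2·17=34, Z5→D 9·8=72, Z6→B 12·20=240. Service 459; fixed 44; total 503.
{A, B, D}: Z1→B 4·4=16, Z2→A 3·10=30, Z3→D 3·9=27, Z4→D 2·17=34, Z5→D 9·8=72, Z6→B 12·20=240. Service 419; fixed 96; total 515.
{A, D}: service 447 + fixed 76 = 523
{A, B, C, D}: Z1→B 4·4=16, Z2→A 3·10=30, Z3→D 3·9=27, Z4→D 2·17=34, Z5→C 9·8=72, Z6→B 12·20=240. Service 419; fixed 137; total 556.
No other subset beats 503.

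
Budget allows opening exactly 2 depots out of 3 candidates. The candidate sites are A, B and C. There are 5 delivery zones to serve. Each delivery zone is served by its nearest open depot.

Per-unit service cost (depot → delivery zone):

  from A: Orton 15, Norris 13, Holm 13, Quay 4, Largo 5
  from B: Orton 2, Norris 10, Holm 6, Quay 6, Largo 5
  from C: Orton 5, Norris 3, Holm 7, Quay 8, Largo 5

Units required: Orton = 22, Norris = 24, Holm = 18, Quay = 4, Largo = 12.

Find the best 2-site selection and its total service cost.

Choose B and C; total service cost 308.

With exactly 2 open, each delivery zone uses its cheapest among the chosen.
{B, C}: Orton→B 2·22=44, Norris→C 3·24=72, Holm→B 6·18=108, Quay→B 6·4=24, Largo→B 5·12=60. Service cost 308.
{A, C}: service cost 384
{A, B}: service cost 468
Among all 3 size-2 choices, {B, C} is lowest.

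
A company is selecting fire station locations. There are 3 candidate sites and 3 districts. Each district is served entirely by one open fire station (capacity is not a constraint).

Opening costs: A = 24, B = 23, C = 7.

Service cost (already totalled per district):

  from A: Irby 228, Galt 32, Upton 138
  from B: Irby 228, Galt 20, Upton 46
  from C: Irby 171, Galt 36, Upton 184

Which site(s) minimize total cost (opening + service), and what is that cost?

Open B and C; minimum total cost 267.

For any fixed open set, each district goes to its cheapest open site; total = fixed + service.
{B, C}: Irby→C 171, Galt→B 20, Upton→B 46. Service 237; fixed 30; total 267.
{A, B, C}: service 237 + fixed 54 = 291
{B}: service 294 + fixed 23 = 317
{C}: Irby→C 171, Galt→C 36, Upton→C 184. Service 391; fixed 7; total 398.
(All 7 nonempty subsets were checked; B and C is lowest.)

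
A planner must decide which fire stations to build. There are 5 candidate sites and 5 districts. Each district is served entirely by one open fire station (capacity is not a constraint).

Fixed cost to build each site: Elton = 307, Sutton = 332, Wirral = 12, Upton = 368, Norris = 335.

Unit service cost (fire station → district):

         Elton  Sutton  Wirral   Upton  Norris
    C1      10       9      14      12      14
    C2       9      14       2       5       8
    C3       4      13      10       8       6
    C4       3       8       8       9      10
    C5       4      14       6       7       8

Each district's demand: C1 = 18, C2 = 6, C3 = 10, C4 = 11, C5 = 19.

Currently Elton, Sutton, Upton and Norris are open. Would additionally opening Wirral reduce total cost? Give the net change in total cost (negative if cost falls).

Yes — net change −6 (cost falls by 6).

Current service cost with {Elton, Sutton, Upton, Norris}: 341.
Adding Wirral: each district re-picks its cheapest; new service cost 323, saving 18.
Extra fixed cost: 12. Net change = 12 − 18 = -6.
(Totals: 1683 → 1677.)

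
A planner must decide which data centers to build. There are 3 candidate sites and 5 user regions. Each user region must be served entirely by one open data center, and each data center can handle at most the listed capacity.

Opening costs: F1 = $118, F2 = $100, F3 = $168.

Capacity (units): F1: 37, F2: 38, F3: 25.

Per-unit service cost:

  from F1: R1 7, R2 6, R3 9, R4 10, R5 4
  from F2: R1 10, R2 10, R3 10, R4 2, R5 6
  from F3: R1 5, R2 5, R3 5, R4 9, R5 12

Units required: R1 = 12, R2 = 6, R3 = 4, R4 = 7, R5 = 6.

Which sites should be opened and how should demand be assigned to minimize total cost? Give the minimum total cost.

Open {F1}: R1→F1 7·12=84, R2→F1 6·6=36, R3→F1 9·4=36, R4→F1 10·7=70, R5→F1 4·6=24.
Loads: F1 carries 35/37. Service 250; fixed 118; total 368.
Next best feasible plan costs 370.

Minimum total cost: 368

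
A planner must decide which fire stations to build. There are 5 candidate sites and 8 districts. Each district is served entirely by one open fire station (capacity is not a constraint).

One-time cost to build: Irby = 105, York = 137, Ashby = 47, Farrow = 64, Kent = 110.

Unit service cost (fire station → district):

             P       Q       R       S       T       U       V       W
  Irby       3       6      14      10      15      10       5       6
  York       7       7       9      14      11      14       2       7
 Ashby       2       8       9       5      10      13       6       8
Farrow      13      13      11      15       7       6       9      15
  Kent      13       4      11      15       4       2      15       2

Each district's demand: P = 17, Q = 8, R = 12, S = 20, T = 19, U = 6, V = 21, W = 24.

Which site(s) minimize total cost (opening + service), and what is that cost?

Open Ashby and Kent; minimum total cost 693.

For any fixed open set, each district goes to its cheapest open site; total = fixed + service.
{Ashby, Kent}: P→Ashby 2·17=34, Q→Kent 4·8=32, R→Ashby 9·12=108, S→Ashby 5·20=100, T→Kent 4·19=76, U→Kent 2·6=12, V→Ashby 6·21=126, W→Kent 2·24=48. Service 536; fixed 157; total 693.
{York, Ashby, Kent}: P→Ashby 2·17=34, Q→Kent 4·8=32, R→York 9·12=108, S→Ashby 5·20=100, T→Kent 4·19=76, U→Kent 2·6=12, V→York 2·21=42, W→Kent 2·24=48. Service 452; fixed 294; total 746.
{Ashby, Farrow, Kent}: P→Ashby 2·17=34, Q→Kent 4·8=32, R→Ashby 9·12=108, S→Ashby 5·20=100, T→Kent 4·19=76, U→Kent 2·6=12, V→Ashby 6·21=126, W→Kent 2·24=48. Service 536; fixed 221; total 757.
{Irby, York, Ashby, Farrow, Kent}: service 452 + fixed 463 = 915
No other subset beats 693.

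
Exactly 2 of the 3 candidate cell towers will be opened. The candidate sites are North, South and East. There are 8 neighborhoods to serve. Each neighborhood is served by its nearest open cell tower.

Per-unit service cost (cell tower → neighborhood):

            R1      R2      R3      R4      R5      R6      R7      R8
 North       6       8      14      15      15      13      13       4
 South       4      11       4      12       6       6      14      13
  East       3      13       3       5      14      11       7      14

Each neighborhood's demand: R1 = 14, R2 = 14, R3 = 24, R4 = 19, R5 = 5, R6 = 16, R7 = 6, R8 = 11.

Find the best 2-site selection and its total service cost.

Choose North and East; total service cost 653.

With exactly 2 open, each neighborhood uses its cheapest among the chosen.
{North, East}: R1→East 3·14=42, R2→North 8·14=112, R3→East 3·24=72, R4→East 5·19=95, R5→East 14·5=70, R6→East 11·16=176, R7→East 7·6=42, R8→North 4·11=44. Service cost 653.
{South, East}: service cost 674
{North, South}: service cost 740
Among all 3 size-2 choices, {North, East} is lowest.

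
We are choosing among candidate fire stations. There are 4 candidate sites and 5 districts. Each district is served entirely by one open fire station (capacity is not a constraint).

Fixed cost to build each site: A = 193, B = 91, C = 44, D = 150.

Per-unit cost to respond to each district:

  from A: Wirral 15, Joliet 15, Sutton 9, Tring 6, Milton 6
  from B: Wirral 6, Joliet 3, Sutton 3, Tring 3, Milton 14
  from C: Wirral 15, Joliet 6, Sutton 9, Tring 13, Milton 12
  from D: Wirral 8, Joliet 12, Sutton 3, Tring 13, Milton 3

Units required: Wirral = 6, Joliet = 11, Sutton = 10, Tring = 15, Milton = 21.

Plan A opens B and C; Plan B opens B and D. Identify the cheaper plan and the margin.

Plan A: {B, C}: Wirral→B 6·6=36, Joliet→B 3·11=33, Sutton→B 3·10=30, Tring→B 3·15=45, Milton→C 12·21=252. Service 396; fixed 135; total 531.
Plan B: {B, D}: Wirral→B 6·6=36, Joliet→B 3·11=33, Sutton→B 3·10=30, Tring→B 3·15=45, Milton→D 3·21=63. Service 207; fixed 241; total 448.
Difference: |531 − 448| = 83.

Plan B is cheaper by 83.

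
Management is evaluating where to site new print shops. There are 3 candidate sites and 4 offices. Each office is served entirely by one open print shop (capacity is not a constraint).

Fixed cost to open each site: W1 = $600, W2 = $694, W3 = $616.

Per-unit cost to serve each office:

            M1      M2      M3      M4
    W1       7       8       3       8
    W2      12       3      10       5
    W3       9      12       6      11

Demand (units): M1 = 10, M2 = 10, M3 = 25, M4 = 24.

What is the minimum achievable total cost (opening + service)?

For any fixed open set, each office goes to its cheapest open site; total = fixed + service.
{W1}: M1→W1 7·10=70, M2→W1 8·10=80, M3→W1 3·25=75, M4→W1 8·24=192. Service 417; fixed 600; total 1017.
{W2}: service 520 + fixed 694 = 1214
{W3}: M1→W3 9·10=90, M2→W3 12·10=120, M3→W3 6·25=150, M4→W3 11·24=264. Service 624; fixed 616; total 1240.
{W1, W2, W3}: M1→W1 7·10=70, M2→W2 3·10=30, M3→W1 3·25=75, M4→W2 5·24=120. Service 295; fixed 1910; total 2205.
No other subset beats 1017.

Minimum total cost: 1017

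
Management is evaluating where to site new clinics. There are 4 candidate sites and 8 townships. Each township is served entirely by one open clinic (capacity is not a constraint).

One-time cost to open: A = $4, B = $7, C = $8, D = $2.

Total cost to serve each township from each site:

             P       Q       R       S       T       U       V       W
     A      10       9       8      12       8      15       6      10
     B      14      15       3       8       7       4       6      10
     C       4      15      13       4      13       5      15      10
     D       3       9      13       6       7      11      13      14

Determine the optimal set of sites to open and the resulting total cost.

Open B and D; minimum total cost 57.

For any fixed open set, each township goes to its cheapest open site; total = fixed + service.
{B, D}: P→D 3, Q→D 9, R→B 3, S→D 6, T→B 7, U→B 4, V→B 6, W→B 10. Service 48; fixed 9; total 57.
{A, B, D}: service 48 + fixed 13 = 61
{B, C, D}: P→D 3, Q→D 9, R→B 3, S→C 4, T→B 7, U→B 4, V→B 6, W→B 10. Service 46; fixed 17; total 63.
{A, B, C, D}: P→D 3, Q→A 9, R→B 3, S→C 4, T→B 7, U→B 4, V→A 6, W→A 10. Service 46; fixed 21; total 67.
No other subset beats 57.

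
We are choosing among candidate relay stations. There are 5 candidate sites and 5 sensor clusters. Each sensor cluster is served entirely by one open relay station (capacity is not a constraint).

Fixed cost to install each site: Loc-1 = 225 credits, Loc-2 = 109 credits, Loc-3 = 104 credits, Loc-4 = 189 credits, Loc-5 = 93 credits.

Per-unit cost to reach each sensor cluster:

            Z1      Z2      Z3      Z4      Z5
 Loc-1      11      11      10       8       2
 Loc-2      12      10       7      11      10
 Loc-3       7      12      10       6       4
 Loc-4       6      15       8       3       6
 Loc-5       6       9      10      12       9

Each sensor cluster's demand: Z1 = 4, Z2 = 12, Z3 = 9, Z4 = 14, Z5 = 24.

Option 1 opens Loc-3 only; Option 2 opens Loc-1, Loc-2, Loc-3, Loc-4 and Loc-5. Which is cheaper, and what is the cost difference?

Option 1 is cheaper by 459.

Option 1: {Loc-3}: Z1→Loc-3 7·4=28, Z2→Loc-3 12·12=144, Z3→Loc-3 10·9=90, Z4→Loc-3 6·14=84, Z5→Loc-3 4·24=96. Service 442; fixed 104; total 546.
Option 2: {Loc-1, Loc-2, Loc-3, Loc-4, Loc-5}: Z1→Loc-4 6·4=24, Z2→Loc-5 9·12=108, Z3→Loc-2 7·9=63, Z4→Loc-4 3·14=42, Z5→Loc-1 2·24=48. Service 285; fixed 720; total 1005.
Difference: |546 − 1005| = 459.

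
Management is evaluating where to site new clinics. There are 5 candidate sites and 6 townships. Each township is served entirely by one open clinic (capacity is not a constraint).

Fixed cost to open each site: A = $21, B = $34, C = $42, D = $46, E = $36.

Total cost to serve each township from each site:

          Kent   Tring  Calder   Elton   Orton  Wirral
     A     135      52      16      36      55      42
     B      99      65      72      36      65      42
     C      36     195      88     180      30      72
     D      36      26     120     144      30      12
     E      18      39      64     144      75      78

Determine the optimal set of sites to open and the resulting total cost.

For any fixed open set, each township goes to its cheapest open site; total = fixed + service.
{A, D}: Kent→D 36, Tring→D 26, Calder→A 16, Elton→A 36, Orton→D 30, Wirral→D 12. Service 156; fixed 67; total 223.
{A, D, E}: service 138 + fixed 103 = 241
{A, B, D}: service 156 + fixed 101 = 257
{A, B, C, D, E}: service 138 + fixed 179 = 317
No other subset beats 223.

Open A and D; minimum total cost 223.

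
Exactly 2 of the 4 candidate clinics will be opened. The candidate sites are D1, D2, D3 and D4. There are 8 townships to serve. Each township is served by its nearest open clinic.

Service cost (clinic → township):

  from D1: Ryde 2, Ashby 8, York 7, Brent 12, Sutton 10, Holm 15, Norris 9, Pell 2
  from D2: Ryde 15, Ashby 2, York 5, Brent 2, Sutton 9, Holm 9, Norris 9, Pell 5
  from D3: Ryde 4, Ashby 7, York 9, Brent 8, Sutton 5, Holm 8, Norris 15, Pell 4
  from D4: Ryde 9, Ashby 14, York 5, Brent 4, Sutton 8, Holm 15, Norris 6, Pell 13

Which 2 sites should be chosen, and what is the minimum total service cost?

With exactly 2 open, each township uses its cheapest among the chosen.
{D2, D3}: Ryde→D3 4, Ashby→D2 2, York→D2 5, Brent→D2 2, Sutton→D3 5, Holm→D3 8, Norris→D2 9, Pell→D3 4. Service cost 39.
{D1, D2}: service cost 40
{D3, D4}: service cost 43
Among all 6 size-2 choices, {D2, D3} is lowest.

Choose D2 and D3; total service cost 39.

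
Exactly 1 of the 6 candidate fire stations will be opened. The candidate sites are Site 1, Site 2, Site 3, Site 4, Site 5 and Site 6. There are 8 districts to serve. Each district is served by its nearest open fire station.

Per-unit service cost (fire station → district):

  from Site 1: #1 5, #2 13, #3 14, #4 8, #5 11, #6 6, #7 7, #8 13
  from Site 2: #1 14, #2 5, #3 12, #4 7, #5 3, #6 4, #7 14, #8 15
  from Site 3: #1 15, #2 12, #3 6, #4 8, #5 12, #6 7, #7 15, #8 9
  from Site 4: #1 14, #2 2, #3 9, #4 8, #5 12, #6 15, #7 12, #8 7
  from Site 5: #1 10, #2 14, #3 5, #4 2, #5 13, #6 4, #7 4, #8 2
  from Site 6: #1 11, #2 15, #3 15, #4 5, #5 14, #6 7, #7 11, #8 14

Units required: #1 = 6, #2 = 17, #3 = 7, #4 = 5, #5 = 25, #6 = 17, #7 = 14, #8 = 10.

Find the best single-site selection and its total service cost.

With exactly 1 open, each district uses its cheapest among the chosen.
{Site 2}: #1→Site 2 14·6=84, #2→Site 2 5·17=85, #3→Site 2 12·7=84, #4→Site 2 7·5=35, #5→Site 2 3·25=75, #6→Site 2 4·17=68, #7→Site 2 14·14=196, #8→Site 2 15·10=150. Service cost 777.
{Site 5}: service cost 812
{Site 1}: service cost 994
Among all 6 size-1 choices, {Site 2} is lowest.

Choose Site 2 only; total service cost 777.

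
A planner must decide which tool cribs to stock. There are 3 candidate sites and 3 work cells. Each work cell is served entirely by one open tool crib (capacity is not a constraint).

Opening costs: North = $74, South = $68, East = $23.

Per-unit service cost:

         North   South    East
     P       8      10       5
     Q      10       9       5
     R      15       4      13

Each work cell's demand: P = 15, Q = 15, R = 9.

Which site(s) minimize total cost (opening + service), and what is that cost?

Open South and East; minimum total cost 277.

For any fixed open set, each work cell goes to its cheapest open site; total = fixed + service.
{South, East}: P→East 5·15=75, Q→East 5·15=75, R→South 4·9=36. Service 186; fixed 91; total 277.
{East}: service 267 + fixed 23 = 290
{North, South, East}: P→East 5·15=75, Q→East 5·15=75, R→South 4·9=36. Service 186; fixed 165; total 351.
No other subset beats 277.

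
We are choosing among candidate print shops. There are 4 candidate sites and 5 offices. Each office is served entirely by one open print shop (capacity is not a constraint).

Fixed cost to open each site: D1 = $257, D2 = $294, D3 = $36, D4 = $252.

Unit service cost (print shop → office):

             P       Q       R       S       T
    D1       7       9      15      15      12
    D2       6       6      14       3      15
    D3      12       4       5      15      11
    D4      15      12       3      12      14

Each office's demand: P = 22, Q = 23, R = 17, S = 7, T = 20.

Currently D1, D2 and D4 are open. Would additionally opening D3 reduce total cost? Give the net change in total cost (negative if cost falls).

Current service cost with {D1, D2, D4}: 582.
Adding D3: each office re-picks its cheapest; new service cost 516, saving 66.
Extra fixed cost: 36. Net change = 36 − 66 = -30.
(Totals: 1385 → 1355.)

Yes — net change −30 (cost falls by 30).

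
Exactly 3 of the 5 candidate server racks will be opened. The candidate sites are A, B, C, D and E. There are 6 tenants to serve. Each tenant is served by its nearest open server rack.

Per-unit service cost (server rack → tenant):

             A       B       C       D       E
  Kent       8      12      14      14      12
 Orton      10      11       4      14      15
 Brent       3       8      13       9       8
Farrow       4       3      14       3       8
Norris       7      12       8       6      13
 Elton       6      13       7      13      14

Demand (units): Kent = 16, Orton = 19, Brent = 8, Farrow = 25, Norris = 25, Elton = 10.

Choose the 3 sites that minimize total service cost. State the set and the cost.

Choose A, C and D; total service cost 513.

With exactly 3 open, each tenant uses its cheapest among the chosen.
{A, C, D}: Kent→A 8·16=128, Orton→C 4·19=76, Brent→A 3·8=24, Farrow→D 3·25=75, Norris→D 6·25=150, Elton→A 6·10=60. Service cost 513.
{A, B, C}: service cost 538
{A, C, E}: service cost 563
Among all 10 size-3 choices, {A, C, D} is lowest.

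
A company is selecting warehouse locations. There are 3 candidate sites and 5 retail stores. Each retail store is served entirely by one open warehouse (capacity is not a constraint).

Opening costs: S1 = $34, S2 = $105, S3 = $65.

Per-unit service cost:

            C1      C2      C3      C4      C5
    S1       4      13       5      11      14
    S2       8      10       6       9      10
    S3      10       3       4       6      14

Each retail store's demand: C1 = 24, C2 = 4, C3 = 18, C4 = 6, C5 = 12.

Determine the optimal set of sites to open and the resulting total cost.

Open S1 and S3; minimum total cost 483.

For any fixed open set, each retail store goes to its cheapest open site; total = fixed + service.
{S1, S3}: C1→S1 4·24=96, C2→S3 3·4=12, C3→S3 4·18=72, C4→S3 6·6=36, C5→S1 14·12=168. Service 384; fixed 99; total 483.
{S1}: C1→S1 4·24=96, C2→S1 13·4=52, C3→S1 5·18=90, C4→S1 11·6=66, C5→S1 14·12=168. Service 472; fixed 34; total 506.
{S1, S2}: service 400 + fixed 139 = 539
{S1, S2, S3}: C1→S1 4·24=96, C2→S3 3·4=12, C3→S3 4·18=72, C4→S3 6·6=36, C5→S2 10·12=120. Service 336; fixed 204; total 540.
No other subset beats 483.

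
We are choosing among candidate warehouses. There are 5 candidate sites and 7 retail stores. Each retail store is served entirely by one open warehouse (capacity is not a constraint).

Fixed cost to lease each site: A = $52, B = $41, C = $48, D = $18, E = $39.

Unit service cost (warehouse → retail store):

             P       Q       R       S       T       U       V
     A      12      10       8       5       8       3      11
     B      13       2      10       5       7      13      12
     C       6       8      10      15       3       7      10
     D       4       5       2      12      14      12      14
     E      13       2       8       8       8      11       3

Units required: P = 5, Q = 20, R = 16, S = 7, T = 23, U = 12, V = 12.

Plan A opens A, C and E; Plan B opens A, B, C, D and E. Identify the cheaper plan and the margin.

Plan A: {A, C, E}: P→C 6·5=30, Q→E 2·20=40, R→A 8·16=128, S→A 5·7=35, T→C 3·23=69, U→A 3·12=36, V→E 3·12=36. Service 374; fixed 139; total 513.
Plan B: {A, B, C, D, E}: P→D 4·5=20, Q→B 2·20=40, R→D 2·16=32, S→A 5·7=35, T→C 3·23=69, U→A 3·12=36, V→E 3·12=36. Service 268; fixed 198; total 466.
Difference: |513 − 466| = 47.

Plan B is cheaper by 47.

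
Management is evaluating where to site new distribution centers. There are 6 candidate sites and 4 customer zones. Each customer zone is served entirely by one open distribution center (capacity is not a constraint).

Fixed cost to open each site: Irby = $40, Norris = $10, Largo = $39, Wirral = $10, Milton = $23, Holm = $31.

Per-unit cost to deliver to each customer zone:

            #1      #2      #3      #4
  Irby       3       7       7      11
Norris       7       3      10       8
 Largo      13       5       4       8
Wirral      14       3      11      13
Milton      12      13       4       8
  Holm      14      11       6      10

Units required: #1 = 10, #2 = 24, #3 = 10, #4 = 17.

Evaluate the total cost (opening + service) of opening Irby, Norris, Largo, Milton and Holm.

Total cost: 421

Each customer zone is assigned to its cheapest site among the open ones.
{Irby, Norris, Largo, Milton, Holm}: #1→Irby 3·10=30, #2→Norris 3·24=72, #3→Largo 4·10=40, #4→Norris 8·17=136. Service 278; fixed 143; total 421.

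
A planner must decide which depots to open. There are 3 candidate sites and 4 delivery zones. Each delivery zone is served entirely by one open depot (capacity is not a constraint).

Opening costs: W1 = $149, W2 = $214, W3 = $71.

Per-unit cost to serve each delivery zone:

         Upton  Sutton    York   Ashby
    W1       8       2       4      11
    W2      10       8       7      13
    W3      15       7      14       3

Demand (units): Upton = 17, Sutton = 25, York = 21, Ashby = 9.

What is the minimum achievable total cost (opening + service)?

For any fixed open set, each delivery zone goes to its cheapest open site; total = fixed + service.
{W1, W3}: Upton→W1 8·17=136, Sutton→W1 2·25=50, York→W1 4·21=84, Ashby→W3 3·9=27. Service 297; fixed 220; total 517.
{W1}: service 369 + fixed 149 = 518
{W1, W2, W3}: service 297 + fixed 434 = 731
{W3}: Upton→W3 15·17=255, Sutton→W3 7·25=175, York→W3 14·21=294, Ashby→W3 3·9=27. Service 751; fixed 71; total 822.
(All 7 nonempty subsets were checked; W1 and W3 is lowest.)

Minimum total cost: 517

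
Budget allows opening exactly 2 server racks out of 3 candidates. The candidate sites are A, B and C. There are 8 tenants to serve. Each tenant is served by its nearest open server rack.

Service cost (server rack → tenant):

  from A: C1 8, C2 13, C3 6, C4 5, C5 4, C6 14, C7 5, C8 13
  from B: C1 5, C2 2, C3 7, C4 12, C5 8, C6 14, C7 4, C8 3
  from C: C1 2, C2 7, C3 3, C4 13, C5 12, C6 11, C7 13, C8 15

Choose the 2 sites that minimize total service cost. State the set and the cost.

With exactly 2 open, each tenant uses its cheapest among the chosen.
{A, B}: C1→B 5, C2→B 2, C3→A 6, C4→A 5, C5→A 4, C6→A 14, C7→B 4, C8→B 3. Service cost 43.
{B, C}: service cost 45
{A, C}: service cost 50
Among all 3 size-2 choices, {A, B} is lowest.

Choose A and B; total service cost 43.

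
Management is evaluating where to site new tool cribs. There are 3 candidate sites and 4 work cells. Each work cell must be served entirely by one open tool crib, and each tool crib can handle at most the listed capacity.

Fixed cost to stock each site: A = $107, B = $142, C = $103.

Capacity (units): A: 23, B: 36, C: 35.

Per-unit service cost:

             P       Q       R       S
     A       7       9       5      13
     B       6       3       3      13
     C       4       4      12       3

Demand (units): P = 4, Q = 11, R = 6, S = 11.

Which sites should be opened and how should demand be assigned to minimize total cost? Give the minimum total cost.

Open {C}: P→C 4·4=16, Q→C 4·11=44, R→C 12·6=72, S→C 3·11=33.
Loads: C carries 32/35. Service 165; fixed 103; total 268.
Next best feasible plan costs 333.

Minimum total cost: 268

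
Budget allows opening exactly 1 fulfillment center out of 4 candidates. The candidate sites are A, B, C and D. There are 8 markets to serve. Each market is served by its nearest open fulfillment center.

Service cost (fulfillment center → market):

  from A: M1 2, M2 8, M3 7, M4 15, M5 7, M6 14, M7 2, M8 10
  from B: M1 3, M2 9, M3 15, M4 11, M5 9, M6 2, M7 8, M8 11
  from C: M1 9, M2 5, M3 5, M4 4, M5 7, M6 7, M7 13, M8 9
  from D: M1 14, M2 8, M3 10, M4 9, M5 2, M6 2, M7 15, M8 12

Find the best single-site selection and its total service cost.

Choose C only; total service cost 59.

With exactly 1 open, each market uses its cheapest among the chosen.
{C}: M1→C 9, M2→C 5, M3→C 5, M4→C 4, M5→C 7, M6→C 7, M7→C 13, M8→C 9. Service cost 59.
{A}: service cost 65
{B}: service cost 68
Among all 4 size-1 choices, {C} is lowest.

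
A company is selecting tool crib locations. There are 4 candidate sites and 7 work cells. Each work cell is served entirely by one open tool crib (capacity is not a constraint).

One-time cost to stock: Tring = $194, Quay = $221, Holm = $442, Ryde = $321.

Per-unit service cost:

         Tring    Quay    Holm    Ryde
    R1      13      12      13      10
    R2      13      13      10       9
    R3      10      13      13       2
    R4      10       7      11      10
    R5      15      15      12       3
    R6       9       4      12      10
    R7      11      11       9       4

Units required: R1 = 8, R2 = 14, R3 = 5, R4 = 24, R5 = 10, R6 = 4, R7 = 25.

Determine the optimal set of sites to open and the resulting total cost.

For any fixed open set, each work cell goes to its cheapest open site; total = fixed + service.
{Ryde}: R1→Ryde 10·8=80, R2→Ryde 9·14=126, R3→Ryde 2·5=10, R4→Ryde 10·24=240, R5→Ryde 3·10=30, R6→Ryde 10·4=40, R7→Ryde 4·25=100. Service 626; fixed 321; total 947.
{Quay, Ryde}: R1→Ryde 10·8=80, R2→Ryde 9·14=126, R3→Ryde 2·5=10, R4→Quay 7·24=168, R5→Ryde 3·10=30, R6→Quay 4·4=16, R7→Ryde 4·25=100. Service 530; fixed 542; total 1072.
{Tring, Ryde}: service 622 + fixed 515 = 1137
{Tring, Quay, Holm, Ryde}: R1→Ryde 10·8=80, R2→Ryde 9·14=126, R3→Ryde 2·5=10, R4→Quay 7·24=168, R5→Ryde 3·10=30, R6→Quay 4·4=16, R7→Ryde 4·25=100. Service 530; fixed 1178; total 1708.
No other subset beats 947.

Open Ryde only; minimum total cost 947.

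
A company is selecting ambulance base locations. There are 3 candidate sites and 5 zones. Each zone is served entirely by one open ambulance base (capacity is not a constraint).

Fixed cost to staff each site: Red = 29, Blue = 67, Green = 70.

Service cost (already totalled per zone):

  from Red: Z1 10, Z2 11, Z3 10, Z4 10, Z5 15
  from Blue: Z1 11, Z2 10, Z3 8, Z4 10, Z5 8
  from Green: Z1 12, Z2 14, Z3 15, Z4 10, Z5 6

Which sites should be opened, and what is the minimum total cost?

Open Red only; minimum total cost 85.

For any fixed open set, each zone goes to its cheapest open site; total = fixed + service.
{Red}: Z1→Red 10, Z2→Red 11, Z3→Red 10, Z4→Red 10, Z5→Red 15. Service 56; fixed 29; total 85.
{Blue}: Z1→Blue 11, Z2→Blue 10, Z3→Blue 8, Z4→Blue 10, Z5→Blue 8. Service 47; fixed 67; total 114.
{Green}: service 57 + fixed 70 = 127
{Red, Blue, Green}: Z1→Red 10, Z2→Blue 10, Z3→Blue 8, Z4→Red 10, Z5→Green 6. Service 44; fixed 166; total 210.
No other subset beats 85.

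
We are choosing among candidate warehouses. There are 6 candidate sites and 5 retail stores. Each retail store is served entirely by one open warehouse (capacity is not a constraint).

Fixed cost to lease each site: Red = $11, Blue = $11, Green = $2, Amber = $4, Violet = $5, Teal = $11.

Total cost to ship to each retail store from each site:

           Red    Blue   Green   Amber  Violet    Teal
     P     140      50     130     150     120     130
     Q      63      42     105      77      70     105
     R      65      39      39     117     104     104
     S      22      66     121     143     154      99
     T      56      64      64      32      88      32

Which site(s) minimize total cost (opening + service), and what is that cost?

Open Red, Blue and Amber; minimum total cost 211.

For any fixed open set, each retail store goes to its cheapest open site; total = fixed + service.
{Red, Blue, Amber}: P→Blue 50, Q→Blue 42, R→Blue 39, S→Red 22, T→Amber 32. Service 185; fixed 26; total 211.
{Red, Blue, Green, Amber}: service 185 + fixed 28 = 213
{Red, Blue, Amber, Violet}: service 185 + fixed 31 = 216
{Red, Blue, Green, Amber, Violet, Teal}: service 185 + fixed 44 = 229
No other subset beats 211.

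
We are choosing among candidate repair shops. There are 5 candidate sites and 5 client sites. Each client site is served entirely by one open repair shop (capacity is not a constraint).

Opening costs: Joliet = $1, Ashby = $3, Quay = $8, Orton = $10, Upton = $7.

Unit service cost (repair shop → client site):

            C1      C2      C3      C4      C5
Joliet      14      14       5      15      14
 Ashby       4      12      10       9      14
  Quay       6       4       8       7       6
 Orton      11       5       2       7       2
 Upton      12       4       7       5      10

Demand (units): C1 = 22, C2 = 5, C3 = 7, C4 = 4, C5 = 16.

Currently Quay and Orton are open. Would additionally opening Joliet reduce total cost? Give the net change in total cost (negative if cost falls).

Current service cost with {Quay, Orton}: 226.
Adding Joliet: each client site re-picks its cheapest; new service cost 226, saving 0.
Extra fixed cost: 1. Net change = 1 − 0 = 1.
(Totals: 244 → 245.)

No — net change +1 (cost rises by 1).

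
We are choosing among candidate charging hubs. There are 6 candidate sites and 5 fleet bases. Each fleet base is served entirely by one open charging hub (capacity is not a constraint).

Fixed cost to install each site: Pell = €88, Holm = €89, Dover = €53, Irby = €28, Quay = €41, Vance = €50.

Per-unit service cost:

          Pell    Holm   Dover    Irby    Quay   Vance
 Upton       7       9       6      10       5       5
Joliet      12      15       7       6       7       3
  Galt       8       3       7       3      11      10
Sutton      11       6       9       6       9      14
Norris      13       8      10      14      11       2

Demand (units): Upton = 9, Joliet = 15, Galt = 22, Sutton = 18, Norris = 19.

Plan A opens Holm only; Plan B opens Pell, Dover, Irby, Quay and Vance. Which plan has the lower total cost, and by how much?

Plan A: {Holm}: Upton→Holm 9·9=81, Joliet→Holm 15·15=225, Galt→Holm 3·22=66, Sutton→Holm 6·18=108, Norris→Holm 8·19=152. Service 632; fixed 89; total 721.
Plan B: {Pell, Dover, Irby, Quay, Vance}: Upton→Quay 5·9=45, Joliet→Vance 3·15=45, Galt→Irby 3·22=66, Sutton→Irby 6·18=108, Norris→Vance 2·19=38. Service 302; fixed 260; total 562.
Difference: |721 − 562| = 159.

Plan B is cheaper by 159.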